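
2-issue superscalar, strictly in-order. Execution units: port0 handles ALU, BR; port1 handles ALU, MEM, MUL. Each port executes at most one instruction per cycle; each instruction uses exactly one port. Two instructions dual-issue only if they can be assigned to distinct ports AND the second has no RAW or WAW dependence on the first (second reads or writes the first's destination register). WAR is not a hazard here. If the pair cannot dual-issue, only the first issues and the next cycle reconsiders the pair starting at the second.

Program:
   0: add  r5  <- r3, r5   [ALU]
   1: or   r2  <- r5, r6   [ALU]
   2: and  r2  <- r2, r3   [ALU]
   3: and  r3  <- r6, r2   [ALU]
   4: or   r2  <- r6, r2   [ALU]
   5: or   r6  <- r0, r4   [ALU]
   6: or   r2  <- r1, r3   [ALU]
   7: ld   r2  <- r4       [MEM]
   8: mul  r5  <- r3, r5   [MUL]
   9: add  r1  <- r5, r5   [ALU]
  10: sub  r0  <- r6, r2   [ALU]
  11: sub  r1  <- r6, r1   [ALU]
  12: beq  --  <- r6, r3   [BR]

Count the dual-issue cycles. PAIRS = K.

PAIRS = 4

#0 head=0: add i0 RAW r5
#1 head=1: or i1 RAW+WAW r2
#2 head=2: and i2 RAW r2
#3 head=3: and or i3/i4 2-wide
#4 head=5: or or i5/i6 2-wide
#5 head=7: ld i7 no-port MEM/MUL
#6 head=8: mul i8 RAW r5
#7 head=9: add sub i9/i10 2-wide
#8 head=11: sub beq i11/i12 2-wide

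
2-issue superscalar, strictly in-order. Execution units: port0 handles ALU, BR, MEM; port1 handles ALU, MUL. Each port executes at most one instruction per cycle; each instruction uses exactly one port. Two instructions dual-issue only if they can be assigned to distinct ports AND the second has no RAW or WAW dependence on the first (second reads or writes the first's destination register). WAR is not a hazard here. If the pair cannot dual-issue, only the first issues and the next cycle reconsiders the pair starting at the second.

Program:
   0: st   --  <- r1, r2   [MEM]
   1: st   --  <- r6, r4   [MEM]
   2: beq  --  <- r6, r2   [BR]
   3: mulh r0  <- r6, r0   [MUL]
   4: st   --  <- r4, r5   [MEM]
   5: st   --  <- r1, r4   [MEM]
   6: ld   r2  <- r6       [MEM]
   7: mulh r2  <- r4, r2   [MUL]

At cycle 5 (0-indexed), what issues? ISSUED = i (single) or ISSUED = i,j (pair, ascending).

#0 head=0: st.MEM i0 no-port MEM/MEM
#1 head=1: st.MEM i1 no-port MEM/BR
#2 head=2: beq.BR/mulh.MUL i2,i3 2-wide
#3 head=4: st.MEM i4 no-port MEM/MEM
#4 head=5: st.MEM i5 no-port MEM/MEM
#5 head=6: ld.MEM i6 RAW+WAW r2
#6 head=7: mulh.MUL i7 tail

ISSUED = 6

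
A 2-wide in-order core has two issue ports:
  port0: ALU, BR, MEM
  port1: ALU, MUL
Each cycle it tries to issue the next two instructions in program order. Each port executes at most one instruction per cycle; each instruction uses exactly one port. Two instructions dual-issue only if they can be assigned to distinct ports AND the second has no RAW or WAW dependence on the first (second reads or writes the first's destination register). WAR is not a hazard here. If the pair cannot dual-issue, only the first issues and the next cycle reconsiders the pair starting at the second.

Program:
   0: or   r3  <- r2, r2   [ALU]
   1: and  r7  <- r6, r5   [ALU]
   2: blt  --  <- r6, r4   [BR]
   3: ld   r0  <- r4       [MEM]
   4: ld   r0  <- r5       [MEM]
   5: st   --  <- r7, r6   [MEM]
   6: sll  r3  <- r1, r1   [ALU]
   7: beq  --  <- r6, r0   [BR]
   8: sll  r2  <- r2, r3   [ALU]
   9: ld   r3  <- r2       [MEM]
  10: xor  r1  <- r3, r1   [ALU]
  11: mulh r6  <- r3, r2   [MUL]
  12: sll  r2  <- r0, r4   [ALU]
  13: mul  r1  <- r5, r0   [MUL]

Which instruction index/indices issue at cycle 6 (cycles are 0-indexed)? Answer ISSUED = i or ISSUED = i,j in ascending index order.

ISSUED = 9

0. or.ALU and.ALU @i0+i1  | pair
1. blt.BR @i2  | no-port BR/MEM
2. ld.MEM @i3  | no-port MEM/MEM
3. ld.MEM @i4  | no-port MEM/MEM
4. st.MEM sll.ALU @i5+i6  | pair
5. beq.BR sll.ALU @i7+i8  | pair
6. ld.MEM @i9  | RAW r3
7. xor.ALU mulh.MUL @i10+i11  | pair
8. sll.ALU mul.MUL @i12+i13  | pair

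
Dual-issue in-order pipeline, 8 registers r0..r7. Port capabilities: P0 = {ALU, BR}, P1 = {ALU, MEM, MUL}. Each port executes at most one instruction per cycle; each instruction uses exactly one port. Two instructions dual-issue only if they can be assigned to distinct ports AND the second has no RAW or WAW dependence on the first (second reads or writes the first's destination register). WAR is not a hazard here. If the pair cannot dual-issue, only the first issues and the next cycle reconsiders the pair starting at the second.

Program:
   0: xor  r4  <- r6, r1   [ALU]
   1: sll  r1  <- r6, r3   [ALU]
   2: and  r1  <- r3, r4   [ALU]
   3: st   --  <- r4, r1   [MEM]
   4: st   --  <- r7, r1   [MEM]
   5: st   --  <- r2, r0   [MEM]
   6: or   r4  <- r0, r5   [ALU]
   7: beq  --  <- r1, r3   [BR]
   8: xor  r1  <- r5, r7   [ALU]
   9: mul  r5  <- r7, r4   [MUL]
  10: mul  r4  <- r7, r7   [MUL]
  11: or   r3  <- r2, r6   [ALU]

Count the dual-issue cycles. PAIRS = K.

0. xor sll @i0+i1  | dual
1. and @i2  | RAW r1
2. st @i3  | no-port MEM/MEM
3. st @i4  | no-port MEM/MEM
4. st or @i5+i6  | dual
5. beq xor @i7+i8  | dual
6. mul @i9  | no-port MUL/MUL
7. mul or @i10+i11  | dual

PAIRS = 4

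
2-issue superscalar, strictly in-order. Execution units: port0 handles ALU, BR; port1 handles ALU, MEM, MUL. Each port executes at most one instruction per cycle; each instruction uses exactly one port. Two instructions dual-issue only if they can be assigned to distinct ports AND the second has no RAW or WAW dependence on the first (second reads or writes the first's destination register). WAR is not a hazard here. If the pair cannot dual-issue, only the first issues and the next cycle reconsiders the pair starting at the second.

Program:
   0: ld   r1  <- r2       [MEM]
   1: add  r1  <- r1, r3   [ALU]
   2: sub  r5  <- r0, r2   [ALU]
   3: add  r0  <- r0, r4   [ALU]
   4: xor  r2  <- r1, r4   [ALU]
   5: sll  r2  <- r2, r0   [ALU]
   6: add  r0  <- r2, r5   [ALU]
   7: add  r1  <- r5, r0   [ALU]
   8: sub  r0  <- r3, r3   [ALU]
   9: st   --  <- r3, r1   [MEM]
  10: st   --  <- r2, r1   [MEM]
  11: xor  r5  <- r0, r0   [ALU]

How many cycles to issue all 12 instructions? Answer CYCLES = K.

CYCLES = 8

[0] i0  ld  -- RAW+WAW r1
[1] i1/i2  add sub  -- pair
[2] i3/i4  add xor  -- pair
[3] i5  sll  -- RAW r2
[4] i6  add  -- RAW r0
[5] i7/i8  add sub  -- pair
[6] i9  st  -- no-port MEM/MEM
[7] i10/i11  st xor  -- pair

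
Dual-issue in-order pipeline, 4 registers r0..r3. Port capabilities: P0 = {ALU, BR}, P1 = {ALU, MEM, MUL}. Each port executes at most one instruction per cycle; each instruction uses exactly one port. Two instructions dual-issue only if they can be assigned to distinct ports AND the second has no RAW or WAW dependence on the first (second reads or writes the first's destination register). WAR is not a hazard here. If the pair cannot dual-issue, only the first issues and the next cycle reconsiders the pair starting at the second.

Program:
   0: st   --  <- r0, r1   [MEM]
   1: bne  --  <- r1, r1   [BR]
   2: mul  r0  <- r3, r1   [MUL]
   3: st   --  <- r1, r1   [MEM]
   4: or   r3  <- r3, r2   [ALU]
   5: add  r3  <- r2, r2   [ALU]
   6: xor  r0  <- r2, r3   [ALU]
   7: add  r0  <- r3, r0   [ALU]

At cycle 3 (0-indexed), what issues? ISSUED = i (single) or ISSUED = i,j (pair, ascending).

#0 head=0: st bne i0+i1 dual
#1 head=2: mul i2 no-port MUL/MEM
#2 head=3: st or i3+i4 dual
#3 head=5: add i5 RAW r3
#4 head=6: xor i6 RAW+WAW r0
#5 head=7: add i7 tail

ISSUED = 5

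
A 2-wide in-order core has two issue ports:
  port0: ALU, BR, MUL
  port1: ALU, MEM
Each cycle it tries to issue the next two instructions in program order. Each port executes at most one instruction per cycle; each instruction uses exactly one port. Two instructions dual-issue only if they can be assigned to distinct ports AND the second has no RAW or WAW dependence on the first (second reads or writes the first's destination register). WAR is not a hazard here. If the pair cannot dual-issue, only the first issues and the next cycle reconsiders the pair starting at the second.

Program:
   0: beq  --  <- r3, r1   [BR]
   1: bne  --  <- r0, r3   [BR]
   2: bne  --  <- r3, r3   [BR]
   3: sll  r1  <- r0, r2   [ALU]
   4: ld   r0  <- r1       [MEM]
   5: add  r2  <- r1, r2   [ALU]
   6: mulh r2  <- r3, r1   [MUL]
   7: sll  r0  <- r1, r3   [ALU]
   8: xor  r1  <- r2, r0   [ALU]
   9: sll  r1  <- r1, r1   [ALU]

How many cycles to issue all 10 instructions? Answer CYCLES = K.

CYCLES = 7

  cy0 -> i0 (beq) no-port BR/BR
  cy1 -> i1 (bne) no-port BR/BR
  cy2 -> i2/i3 (bne sll) dual
  cy3 -> i4/i5 (ld add) dual
  cy4 -> i6/i7 (mulh sll) dual
  cy5 -> i8 (xor) RAW+WAW r1
  cy6 -> i9 (sll) tail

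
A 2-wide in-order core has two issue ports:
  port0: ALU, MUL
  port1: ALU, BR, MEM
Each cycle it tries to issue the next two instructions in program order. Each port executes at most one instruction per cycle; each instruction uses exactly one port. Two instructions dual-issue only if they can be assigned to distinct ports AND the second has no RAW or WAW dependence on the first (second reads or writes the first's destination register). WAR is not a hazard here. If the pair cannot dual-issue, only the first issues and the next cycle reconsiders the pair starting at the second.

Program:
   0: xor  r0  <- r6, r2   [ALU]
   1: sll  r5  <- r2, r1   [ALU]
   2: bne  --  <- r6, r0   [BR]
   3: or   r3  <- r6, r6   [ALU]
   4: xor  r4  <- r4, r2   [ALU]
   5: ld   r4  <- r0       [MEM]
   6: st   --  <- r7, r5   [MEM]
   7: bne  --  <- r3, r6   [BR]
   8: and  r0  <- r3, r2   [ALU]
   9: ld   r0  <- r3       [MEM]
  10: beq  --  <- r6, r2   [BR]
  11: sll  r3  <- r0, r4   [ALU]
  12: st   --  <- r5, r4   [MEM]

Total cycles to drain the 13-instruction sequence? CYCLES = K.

CYCLES = 9

#0 head=0: xor+sll i0/i1 pair
#1 head=2: bne+or i2/i3 pair
#2 head=4: xor i4 WAW r4
#3 head=5: ld i5 no-port MEM/MEM
#4 head=6: st i6 no-port MEM/BR
#5 head=7: bne+and i7/i8 pair
#6 head=9: ld i9 no-port MEM/BR
#7 head=10: beq+sll i10/i11 pair
#8 head=12: st i12 tail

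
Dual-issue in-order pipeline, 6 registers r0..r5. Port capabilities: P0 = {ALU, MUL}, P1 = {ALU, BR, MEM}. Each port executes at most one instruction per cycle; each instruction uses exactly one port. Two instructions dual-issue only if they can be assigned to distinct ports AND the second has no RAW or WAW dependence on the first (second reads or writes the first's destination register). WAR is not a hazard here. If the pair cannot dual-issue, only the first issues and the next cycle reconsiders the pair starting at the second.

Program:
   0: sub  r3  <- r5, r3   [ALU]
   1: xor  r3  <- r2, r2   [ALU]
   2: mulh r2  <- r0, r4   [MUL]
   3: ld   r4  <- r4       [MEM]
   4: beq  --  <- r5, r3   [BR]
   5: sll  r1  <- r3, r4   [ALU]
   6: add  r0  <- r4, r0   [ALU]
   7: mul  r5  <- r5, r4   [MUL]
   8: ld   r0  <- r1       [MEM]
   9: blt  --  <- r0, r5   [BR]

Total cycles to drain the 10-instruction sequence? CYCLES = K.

CYCLES = 7

t=0 i0:sub ; WAW r3
t=1 i1&i2:xor mulh ; pair
t=2 i3:ld ; no-port MEM/BR
t=3 i4&i5:beq sll ; pair
t=4 i6&i7:add mul ; pair
t=5 i8:ld ; no-port MEM/BR
t=6 i9:blt ; tail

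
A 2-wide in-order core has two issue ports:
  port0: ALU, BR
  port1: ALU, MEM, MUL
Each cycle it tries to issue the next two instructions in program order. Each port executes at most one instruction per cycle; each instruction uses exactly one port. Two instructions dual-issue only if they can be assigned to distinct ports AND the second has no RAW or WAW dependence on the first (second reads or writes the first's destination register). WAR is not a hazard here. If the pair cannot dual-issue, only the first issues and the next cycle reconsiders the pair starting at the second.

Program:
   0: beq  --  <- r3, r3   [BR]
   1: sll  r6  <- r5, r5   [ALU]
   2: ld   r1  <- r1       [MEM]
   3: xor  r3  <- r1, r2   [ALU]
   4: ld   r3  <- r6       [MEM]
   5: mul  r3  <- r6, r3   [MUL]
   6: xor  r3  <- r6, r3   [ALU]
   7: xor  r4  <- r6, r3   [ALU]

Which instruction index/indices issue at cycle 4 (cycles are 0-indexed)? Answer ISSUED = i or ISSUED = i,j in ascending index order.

ISSUED = 5

#0 head=0: beq+sll i0+i1 dual
#1 head=2: ld i2 RAW r1
#2 head=3: xor i3 WAW r3
#3 head=4: ld i4 no-port MEM/MUL
#4 head=5: mul i5 RAW+WAW r3
#5 head=6: xor i6 RAW r3
#6 head=7: xor i7 tail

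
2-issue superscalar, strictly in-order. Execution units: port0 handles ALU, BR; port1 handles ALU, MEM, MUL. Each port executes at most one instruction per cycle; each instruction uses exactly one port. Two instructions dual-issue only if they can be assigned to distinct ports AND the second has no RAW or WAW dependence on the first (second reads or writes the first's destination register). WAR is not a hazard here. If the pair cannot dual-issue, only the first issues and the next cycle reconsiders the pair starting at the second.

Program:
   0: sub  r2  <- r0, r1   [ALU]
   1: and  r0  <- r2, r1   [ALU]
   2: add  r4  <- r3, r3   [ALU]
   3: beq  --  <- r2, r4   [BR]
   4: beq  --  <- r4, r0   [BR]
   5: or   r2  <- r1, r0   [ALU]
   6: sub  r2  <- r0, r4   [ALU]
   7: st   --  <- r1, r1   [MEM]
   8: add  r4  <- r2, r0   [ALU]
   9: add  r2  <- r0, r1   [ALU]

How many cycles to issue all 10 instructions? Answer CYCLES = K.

0. sub.ALU @i0  | RAW r2
1. and.ALU+add.ALU @i1+i2  | pair
2. beq.BR @i3  | no-port BR/BR
3. beq.BR+or.ALU @i4+i5  | pair
4. sub.ALU+st.MEM @i6+i7  | pair
5. add.ALU+add.ALU @i8+i9  | pair

CYCLES = 6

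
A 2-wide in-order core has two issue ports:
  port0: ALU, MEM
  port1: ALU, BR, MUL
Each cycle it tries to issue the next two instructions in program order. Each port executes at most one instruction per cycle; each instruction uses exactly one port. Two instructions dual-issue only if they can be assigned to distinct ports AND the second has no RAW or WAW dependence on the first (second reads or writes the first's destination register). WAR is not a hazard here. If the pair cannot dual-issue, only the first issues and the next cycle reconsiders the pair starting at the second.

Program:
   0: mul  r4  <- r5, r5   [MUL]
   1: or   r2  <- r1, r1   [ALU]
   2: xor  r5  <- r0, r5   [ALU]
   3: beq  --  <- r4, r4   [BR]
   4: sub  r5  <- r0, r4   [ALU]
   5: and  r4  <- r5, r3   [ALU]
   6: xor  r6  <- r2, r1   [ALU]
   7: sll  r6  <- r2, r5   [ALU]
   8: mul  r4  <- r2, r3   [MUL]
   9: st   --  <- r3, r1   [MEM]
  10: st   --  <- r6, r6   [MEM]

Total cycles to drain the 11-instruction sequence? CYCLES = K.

CYCLES = 7

t=0 i0&i1:mul;or ; pair
t=1 i2&i3:xor;beq ; pair
t=2 i4:sub ; RAW r5
t=3 i5&i6:and;xor ; pair
t=4 i7&i8:sll;mul ; pair
t=5 i9:st ; no-port MEM/MEM
t=6 i10:st ; tail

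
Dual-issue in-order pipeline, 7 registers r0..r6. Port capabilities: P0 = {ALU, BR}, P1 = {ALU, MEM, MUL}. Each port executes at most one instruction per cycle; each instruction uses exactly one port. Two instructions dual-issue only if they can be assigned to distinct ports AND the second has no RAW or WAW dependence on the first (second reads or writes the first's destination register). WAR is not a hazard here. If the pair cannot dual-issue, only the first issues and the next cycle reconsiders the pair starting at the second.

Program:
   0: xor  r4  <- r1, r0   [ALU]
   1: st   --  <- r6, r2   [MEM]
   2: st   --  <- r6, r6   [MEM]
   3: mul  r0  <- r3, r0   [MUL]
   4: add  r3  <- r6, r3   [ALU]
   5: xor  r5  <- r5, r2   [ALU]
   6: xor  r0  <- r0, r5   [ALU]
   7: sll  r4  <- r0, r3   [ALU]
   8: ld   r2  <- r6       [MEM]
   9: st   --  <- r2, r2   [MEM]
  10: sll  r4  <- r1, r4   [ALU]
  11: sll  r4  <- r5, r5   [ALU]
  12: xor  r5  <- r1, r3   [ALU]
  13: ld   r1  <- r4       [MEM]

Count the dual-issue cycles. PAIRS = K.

PAIRS = 5

[0] i0+i1  xor.ALU+st.MEM  -- dual
[1] i2  st.MEM  -- no-port MEM/MUL
[2] i3+i4  mul.MUL+add.ALU  -- dual
[3] i5  xor.ALU  -- RAW r5
[4] i6  xor.ALU  -- RAW r0
[5] i7+i8  sll.ALU+ld.MEM  -- dual
[6] i9+i10  st.MEM+sll.ALU  -- dual
[7] i11+i12  sll.ALU+xor.ALU  -- dual
[8] i13  ld.MEM  -- tail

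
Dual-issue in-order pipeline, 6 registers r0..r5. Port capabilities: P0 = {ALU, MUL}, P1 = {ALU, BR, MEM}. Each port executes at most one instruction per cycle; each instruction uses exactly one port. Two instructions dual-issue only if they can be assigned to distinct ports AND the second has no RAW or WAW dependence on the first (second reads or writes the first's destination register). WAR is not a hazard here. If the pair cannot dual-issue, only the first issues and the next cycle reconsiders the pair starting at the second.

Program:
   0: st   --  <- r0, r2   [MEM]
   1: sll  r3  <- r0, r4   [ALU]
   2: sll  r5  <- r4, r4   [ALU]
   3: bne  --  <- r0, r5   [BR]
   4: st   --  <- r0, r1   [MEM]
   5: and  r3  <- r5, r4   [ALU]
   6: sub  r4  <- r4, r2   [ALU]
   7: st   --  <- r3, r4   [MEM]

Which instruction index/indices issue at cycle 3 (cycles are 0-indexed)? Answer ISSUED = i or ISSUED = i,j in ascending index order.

#0 head=0: st.MEM sll.ALU i0/i1 2-wide
#1 head=2: sll.ALU i2 RAW r5
#2 head=3: bne.BR i3 no-port BR/MEM
#3 head=4: st.MEM and.ALU i4/i5 2-wide
#4 head=6: sub.ALU i6 RAW r4
#5 head=7: st.MEM i7 tail

ISSUED = 4,5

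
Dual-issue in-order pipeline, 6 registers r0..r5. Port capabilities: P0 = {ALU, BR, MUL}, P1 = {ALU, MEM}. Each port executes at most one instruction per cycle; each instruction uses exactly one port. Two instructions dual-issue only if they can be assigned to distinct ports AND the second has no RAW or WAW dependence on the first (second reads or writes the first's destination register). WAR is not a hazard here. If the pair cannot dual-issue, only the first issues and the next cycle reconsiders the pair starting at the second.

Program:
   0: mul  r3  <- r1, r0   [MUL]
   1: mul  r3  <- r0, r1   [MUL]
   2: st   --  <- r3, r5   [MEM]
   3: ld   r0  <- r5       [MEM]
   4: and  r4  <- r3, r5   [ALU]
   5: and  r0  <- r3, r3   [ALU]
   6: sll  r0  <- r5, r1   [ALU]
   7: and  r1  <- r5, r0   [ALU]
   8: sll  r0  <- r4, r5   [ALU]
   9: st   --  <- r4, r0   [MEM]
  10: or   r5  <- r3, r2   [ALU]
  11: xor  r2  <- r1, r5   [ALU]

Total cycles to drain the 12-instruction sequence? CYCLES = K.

CYCLES = 9

0. mul.MUL @i0  | no-port MUL/MUL
1. mul.MUL @i1  | RAW r3
2. st.MEM @i2  | no-port MEM/MEM
3. ld.MEM and.ALU @i3&i4  | 2-wide
4. and.ALU @i5  | WAW r0
5. sll.ALU @i6  | RAW r0
6. and.ALU sll.ALU @i7&i8  | 2-wide
7. st.MEM or.ALU @i9&i10  | 2-wide
8. xor.ALU @i11  | tail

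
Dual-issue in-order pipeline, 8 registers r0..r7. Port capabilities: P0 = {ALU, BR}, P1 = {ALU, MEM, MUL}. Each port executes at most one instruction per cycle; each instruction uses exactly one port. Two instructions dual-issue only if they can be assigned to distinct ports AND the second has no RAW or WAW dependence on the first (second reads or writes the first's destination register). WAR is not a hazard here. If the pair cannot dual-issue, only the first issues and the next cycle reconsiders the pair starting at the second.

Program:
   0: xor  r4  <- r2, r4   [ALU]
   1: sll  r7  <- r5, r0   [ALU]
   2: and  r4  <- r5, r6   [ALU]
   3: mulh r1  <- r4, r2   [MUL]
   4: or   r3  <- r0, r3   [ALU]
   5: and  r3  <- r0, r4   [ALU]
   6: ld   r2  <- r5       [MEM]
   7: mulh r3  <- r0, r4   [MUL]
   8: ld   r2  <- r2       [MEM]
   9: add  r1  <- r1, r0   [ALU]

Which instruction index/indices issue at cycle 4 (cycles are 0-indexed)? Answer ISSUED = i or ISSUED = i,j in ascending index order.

ISSUED = 7

t=0 i0/i1:xor.ALU;sll.ALU ; pair
t=1 i2:and.ALU ; RAW r4
t=2 i3/i4:mulh.MUL;or.ALU ; pair
t=3 i5/i6:and.ALU;ld.MEM ; pair
t=4 i7:mulh.MUL ; no-port MUL/MEM
t=5 i8/i9:ld.MEM;add.ALU ; pair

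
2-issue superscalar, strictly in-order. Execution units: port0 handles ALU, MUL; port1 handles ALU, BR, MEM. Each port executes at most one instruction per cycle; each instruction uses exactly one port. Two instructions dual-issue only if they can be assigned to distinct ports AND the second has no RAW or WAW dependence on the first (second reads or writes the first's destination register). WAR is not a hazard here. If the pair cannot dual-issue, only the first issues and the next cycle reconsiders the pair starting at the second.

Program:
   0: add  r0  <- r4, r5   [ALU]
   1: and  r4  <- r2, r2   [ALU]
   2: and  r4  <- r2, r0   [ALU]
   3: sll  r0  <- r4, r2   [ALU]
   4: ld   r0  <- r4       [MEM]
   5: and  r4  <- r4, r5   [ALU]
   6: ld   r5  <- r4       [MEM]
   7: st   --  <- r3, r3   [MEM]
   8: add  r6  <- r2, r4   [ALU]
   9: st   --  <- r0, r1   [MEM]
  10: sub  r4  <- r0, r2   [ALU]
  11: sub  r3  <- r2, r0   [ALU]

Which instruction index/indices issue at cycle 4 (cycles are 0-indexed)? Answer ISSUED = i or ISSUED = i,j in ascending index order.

0. add.ALU and.ALU @i0,i1  | 2-wide
1. and.ALU @i2  | RAW r4
2. sll.ALU @i3  | WAW r0
3. ld.MEM and.ALU @i4,i5  | 2-wide
4. ld.MEM @i6  | no-port MEM/MEM
5. st.MEM add.ALU @i7,i8  | 2-wide
6. st.MEM sub.ALU @i9,i10  | 2-wide
7. sub.ALU @i11  | tail

ISSUED = 6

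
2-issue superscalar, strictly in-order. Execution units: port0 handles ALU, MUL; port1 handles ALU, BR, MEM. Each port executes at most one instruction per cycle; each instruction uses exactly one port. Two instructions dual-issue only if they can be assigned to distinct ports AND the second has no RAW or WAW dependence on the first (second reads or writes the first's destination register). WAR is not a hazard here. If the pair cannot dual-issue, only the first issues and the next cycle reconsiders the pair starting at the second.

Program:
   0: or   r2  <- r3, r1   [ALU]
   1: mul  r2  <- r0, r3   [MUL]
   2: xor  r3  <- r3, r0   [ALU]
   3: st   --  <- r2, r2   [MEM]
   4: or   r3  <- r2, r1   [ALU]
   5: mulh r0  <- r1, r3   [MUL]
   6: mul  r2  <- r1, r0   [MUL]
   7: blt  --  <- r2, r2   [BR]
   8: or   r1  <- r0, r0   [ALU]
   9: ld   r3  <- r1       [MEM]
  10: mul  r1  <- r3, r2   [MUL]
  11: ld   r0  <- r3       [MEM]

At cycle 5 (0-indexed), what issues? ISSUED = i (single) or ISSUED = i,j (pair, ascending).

0. or.ALU @i0  | WAW r2
1. mul.MUL/xor.ALU @i1+i2  | 2-wide
2. st.MEM/or.ALU @i3+i4  | 2-wide
3. mulh.MUL @i5  | no-port MUL/MUL
4. mul.MUL @i6  | RAW r2
5. blt.BR/or.ALU @i7+i8  | 2-wide
6. ld.MEM @i9  | RAW r3
7. mul.MUL/ld.MEM @i10+i11  | 2-wide

ISSUED = 7,8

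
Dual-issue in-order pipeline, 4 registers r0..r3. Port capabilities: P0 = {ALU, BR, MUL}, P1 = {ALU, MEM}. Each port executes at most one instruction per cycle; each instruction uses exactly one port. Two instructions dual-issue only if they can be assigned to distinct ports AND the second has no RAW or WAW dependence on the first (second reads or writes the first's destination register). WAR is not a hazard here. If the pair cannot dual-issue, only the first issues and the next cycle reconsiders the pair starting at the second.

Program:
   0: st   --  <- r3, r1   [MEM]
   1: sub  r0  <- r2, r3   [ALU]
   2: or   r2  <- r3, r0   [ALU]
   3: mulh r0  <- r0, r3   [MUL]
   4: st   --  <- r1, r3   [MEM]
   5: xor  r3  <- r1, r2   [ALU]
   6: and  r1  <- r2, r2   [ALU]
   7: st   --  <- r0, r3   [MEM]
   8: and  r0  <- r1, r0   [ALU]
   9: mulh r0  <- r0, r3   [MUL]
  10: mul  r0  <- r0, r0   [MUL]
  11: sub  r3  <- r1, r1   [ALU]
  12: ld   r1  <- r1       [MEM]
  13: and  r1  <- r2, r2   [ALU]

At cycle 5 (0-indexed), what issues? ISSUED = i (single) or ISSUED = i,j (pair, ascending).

0. st+sub @i0&i1  | dual
1. or+mulh @i2&i3  | dual
2. st+xor @i4&i5  | dual
3. and+st @i6&i7  | dual
4. and @i8  | RAW+WAW r0
5. mulh @i9  | no-port MUL/MUL
6. mul+sub @i10&i11  | dual
7. ld @i12  | WAW r1
8. and @i13  | tail

ISSUED = 9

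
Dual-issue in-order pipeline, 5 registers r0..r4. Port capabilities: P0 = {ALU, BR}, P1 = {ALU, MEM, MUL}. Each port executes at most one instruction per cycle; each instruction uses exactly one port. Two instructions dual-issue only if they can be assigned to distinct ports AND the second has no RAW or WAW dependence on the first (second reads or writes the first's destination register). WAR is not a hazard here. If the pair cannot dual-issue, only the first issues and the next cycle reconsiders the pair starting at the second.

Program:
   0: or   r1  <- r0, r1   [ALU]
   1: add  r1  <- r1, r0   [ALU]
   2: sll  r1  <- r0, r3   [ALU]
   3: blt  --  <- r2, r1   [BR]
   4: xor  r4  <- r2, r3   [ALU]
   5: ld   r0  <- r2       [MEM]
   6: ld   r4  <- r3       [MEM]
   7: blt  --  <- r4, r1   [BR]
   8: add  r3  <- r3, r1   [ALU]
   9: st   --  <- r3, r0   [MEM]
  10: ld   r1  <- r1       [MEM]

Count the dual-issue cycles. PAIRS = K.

PAIRS = 2

[0] i0  or  -- RAW+WAW r1
[1] i1  add  -- WAW r1
[2] i2  sll  -- RAW r1
[3] i3&i4  blt+xor  -- dual
[4] i5  ld  -- no-port MEM/MEM
[5] i6  ld  -- RAW r4
[6] i7&i8  blt+add  -- dual
[7] i9  st  -- no-port MEM/MEM
[8] i10  ld  -- tail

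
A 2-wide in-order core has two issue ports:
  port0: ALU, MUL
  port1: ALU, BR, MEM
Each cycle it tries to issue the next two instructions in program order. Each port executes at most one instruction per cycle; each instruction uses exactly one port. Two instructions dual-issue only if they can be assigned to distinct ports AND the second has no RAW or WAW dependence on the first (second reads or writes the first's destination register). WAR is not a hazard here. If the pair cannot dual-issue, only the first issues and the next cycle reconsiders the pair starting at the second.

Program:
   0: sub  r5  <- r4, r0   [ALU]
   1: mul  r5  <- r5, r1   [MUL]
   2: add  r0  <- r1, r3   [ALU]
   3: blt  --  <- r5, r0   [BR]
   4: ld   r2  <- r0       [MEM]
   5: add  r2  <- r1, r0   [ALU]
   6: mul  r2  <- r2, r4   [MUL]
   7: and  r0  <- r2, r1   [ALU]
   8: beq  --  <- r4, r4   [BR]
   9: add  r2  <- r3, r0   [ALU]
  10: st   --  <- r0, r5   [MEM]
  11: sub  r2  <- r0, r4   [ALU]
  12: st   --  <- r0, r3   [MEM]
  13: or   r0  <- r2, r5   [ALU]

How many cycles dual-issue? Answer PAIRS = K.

PAIRS = 4

#0 head=0: sub i0 RAW+WAW r5
#1 head=1: mul/add i1,i2 pair
#2 head=3: blt i3 no-port BR/MEM
#3 head=4: ld i4 WAW r2
#4 head=5: add i5 RAW+WAW r2
#5 head=6: mul i6 RAW r2
#6 head=7: and/beq i7,i8 pair
#7 head=9: add/st i9,i10 pair
#8 head=11: sub/st i11,i12 pair
#9 head=13: or i13 tail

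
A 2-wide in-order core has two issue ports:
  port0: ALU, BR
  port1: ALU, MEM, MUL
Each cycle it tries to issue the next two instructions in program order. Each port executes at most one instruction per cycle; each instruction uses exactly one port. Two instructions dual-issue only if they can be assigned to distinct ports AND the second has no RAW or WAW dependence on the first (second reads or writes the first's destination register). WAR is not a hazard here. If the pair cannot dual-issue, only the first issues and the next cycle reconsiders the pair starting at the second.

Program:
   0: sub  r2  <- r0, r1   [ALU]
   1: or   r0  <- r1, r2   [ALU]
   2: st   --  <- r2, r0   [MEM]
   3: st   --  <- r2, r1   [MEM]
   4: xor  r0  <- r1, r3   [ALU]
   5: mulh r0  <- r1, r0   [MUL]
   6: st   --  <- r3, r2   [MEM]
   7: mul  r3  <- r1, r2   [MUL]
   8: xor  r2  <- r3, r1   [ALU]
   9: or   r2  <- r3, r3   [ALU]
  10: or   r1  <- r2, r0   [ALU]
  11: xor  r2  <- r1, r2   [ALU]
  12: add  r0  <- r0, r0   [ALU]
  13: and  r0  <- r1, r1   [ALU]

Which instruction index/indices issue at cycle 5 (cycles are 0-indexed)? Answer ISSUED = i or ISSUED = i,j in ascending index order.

ISSUED = 6

0. sub.ALU @i0  | RAW r2
1. or.ALU @i1  | RAW r0
2. st.MEM @i2  | no-port MEM/MEM
3. st.MEM xor.ALU @i3+i4  | 2-wide
4. mulh.MUL @i5  | no-port MUL/MEM
5. st.MEM @i6  | no-port MEM/MUL
6. mul.MUL @i7  | RAW r3
7. xor.ALU @i8  | WAW r2
8. or.ALU @i9  | RAW r2
9. or.ALU @i10  | RAW r1
10. xor.ALU add.ALU @i11+i12  | 2-wide
11. and.ALU @i13  | tail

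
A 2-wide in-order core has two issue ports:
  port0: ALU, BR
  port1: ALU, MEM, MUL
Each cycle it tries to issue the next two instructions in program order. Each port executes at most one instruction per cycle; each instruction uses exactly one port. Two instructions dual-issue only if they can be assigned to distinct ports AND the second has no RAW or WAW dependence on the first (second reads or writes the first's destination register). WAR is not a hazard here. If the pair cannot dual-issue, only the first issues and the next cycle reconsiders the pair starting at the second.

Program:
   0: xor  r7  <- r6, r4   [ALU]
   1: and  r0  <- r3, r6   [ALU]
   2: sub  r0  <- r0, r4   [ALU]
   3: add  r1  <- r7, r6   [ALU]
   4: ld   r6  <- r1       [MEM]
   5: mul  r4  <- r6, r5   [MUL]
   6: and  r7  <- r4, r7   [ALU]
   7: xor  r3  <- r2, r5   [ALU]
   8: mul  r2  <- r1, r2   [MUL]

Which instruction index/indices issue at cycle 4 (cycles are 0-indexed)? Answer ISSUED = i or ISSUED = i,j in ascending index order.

ISSUED = 6,7

#0 head=0: xor.ALU+and.ALU i0,i1 dual
#1 head=2: sub.ALU+add.ALU i2,i3 dual
#2 head=4: ld.MEM i4 no-port MEM/MUL
#3 head=5: mul.MUL i5 RAW r4
#4 head=6: and.ALU+xor.ALU i6,i7 dual
#5 head=8: mul.MUL i8 tail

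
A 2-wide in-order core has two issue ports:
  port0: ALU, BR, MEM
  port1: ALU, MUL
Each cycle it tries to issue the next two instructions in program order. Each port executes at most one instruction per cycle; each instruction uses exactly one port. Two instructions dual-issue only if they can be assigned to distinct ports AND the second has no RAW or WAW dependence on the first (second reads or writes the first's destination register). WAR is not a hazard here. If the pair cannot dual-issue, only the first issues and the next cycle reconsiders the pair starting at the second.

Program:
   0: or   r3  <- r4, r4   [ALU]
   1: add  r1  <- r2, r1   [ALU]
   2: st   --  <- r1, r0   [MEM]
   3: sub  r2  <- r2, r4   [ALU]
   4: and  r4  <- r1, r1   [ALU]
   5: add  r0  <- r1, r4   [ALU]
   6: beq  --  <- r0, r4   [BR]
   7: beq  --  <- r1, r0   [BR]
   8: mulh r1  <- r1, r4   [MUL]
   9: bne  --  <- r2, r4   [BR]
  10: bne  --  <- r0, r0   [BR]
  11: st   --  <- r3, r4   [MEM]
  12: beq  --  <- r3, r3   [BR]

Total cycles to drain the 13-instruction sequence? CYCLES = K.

CYCLES = 10

#0 head=0: or.ALU;add.ALU i0/i1 pair
#1 head=2: st.MEM;sub.ALU i2/i3 pair
#2 head=4: and.ALU i4 RAW r4
#3 head=5: add.ALU i5 RAW r0
#4 head=6: beq.BR i6 no-port BR/BR
#5 head=7: beq.BR;mulh.MUL i7/i8 pair
#6 head=9: bne.BR i9 no-port BR/BR
#7 head=10: bne.BR i10 no-port BR/MEM
#8 head=11: st.MEM i11 no-port MEM/BR
#9 head=12: beq.BR i12 tail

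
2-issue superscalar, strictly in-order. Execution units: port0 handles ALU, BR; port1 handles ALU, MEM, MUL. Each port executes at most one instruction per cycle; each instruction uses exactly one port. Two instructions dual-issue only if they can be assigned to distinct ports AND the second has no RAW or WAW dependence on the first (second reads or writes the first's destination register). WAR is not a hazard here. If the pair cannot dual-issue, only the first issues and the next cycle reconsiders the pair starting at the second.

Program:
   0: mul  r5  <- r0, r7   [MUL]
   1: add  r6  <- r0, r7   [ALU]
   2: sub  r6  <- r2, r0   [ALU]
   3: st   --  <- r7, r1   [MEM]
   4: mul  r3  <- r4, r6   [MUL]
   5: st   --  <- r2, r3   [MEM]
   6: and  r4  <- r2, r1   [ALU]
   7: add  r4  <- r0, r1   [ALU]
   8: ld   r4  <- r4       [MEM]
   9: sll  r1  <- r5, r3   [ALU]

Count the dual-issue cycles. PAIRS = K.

[0] i0&i1  mul add  -- 2-wide
[1] i2&i3  sub st  -- 2-wide
[2] i4  mul  -- no-port MUL/MEM
[3] i5&i6  st and  -- 2-wide
[4] i7  add  -- RAW+WAW r4
[5] i8&i9  ld sll  -- 2-wide

PAIRS = 4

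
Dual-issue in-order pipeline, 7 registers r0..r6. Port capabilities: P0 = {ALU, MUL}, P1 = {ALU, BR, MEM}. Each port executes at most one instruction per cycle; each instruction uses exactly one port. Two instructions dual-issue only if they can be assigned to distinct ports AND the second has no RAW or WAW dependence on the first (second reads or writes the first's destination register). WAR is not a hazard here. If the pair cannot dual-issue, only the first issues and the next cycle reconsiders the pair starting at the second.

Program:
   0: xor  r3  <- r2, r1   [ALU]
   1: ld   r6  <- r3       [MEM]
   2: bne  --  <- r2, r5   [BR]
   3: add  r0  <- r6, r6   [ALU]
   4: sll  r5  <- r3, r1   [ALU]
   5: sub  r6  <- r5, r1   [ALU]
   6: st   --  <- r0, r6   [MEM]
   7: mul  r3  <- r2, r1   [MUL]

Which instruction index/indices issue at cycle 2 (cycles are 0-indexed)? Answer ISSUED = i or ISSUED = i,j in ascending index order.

ISSUED = 2,3

  cy0 -> i0 (xor) RAW r3
  cy1 -> i1 (ld) no-port MEM/BR
  cy2 -> i2&i3 (bne;add) dual
  cy3 -> i4 (sll) RAW r5
  cy4 -> i5 (sub) RAW r6
  cy5 -> i6&i7 (st;mul) dual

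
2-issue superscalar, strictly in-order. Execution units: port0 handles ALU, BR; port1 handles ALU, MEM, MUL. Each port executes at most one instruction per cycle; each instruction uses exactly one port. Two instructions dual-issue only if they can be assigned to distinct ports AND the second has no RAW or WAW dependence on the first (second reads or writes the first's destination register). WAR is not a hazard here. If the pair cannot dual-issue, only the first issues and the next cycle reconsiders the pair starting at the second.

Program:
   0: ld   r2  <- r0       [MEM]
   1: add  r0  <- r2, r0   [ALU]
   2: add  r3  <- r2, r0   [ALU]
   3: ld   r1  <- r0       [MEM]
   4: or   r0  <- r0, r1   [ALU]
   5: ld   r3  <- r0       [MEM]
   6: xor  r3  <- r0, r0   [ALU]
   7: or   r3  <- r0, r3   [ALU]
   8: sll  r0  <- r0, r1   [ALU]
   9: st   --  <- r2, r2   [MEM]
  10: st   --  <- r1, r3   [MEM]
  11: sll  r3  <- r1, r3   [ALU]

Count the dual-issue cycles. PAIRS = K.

#0 head=0: ld.MEM i0 RAW r2
#1 head=1: add.ALU i1 RAW r0
#2 head=2: add.ALU ld.MEM i2,i3 2-wide
#3 head=4: or.ALU i4 RAW r0
#4 head=5: ld.MEM i5 WAW r3
#5 head=6: xor.ALU i6 RAW+WAW r3
#6 head=7: or.ALU sll.ALU i7,i8 2-wide
#7 head=9: st.MEM i9 no-port MEM/MEM
#8 head=10: st.MEM sll.ALU i10,i11 2-wide

PAIRS = 3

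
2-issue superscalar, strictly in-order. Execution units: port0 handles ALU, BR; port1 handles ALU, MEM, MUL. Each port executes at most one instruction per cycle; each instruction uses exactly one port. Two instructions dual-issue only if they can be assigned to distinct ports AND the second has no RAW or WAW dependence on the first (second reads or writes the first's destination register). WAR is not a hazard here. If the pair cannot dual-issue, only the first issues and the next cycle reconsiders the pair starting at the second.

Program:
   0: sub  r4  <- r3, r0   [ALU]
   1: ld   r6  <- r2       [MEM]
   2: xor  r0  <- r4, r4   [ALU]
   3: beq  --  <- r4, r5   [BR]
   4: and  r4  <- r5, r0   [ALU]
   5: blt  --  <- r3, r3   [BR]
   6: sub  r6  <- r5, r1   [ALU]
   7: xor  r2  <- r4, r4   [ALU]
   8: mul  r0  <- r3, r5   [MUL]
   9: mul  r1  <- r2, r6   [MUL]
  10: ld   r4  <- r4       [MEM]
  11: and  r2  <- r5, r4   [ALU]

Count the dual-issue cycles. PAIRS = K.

PAIRS = 4

c0: i0+i1 sub/ld  pair
c1: i2+i3 xor/beq  pair
c2: i4+i5 and/blt  pair
c3: i6+i7 sub/xor  pair
c4: i8 mul  no-port MUL/MUL
c5: i9 mul  no-port MUL/MEM
c6: i10 ld  RAW r4
c7: i11 and  tail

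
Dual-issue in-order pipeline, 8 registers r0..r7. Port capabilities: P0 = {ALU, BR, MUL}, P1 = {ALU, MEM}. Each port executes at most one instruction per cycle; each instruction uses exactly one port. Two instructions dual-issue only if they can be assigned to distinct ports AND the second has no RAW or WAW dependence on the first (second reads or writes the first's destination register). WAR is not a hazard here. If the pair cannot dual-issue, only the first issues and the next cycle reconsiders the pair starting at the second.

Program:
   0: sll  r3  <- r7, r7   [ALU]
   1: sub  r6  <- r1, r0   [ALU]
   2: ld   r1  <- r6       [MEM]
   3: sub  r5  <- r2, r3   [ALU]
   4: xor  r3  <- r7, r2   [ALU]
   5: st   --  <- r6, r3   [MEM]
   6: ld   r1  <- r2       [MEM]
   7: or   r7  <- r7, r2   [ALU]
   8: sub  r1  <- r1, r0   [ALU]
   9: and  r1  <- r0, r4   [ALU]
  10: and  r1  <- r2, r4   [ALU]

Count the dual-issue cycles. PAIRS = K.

PAIRS = 3

c0: i0+i1 sll sub  pair
c1: i2+i3 ld sub  pair
c2: i4 xor  RAW r3
c3: i5 st  no-port MEM/MEM
c4: i6+i7 ld or  pair
c5: i8 sub  WAW r1
c6: i9 and  WAW r1
c7: i10 and  tail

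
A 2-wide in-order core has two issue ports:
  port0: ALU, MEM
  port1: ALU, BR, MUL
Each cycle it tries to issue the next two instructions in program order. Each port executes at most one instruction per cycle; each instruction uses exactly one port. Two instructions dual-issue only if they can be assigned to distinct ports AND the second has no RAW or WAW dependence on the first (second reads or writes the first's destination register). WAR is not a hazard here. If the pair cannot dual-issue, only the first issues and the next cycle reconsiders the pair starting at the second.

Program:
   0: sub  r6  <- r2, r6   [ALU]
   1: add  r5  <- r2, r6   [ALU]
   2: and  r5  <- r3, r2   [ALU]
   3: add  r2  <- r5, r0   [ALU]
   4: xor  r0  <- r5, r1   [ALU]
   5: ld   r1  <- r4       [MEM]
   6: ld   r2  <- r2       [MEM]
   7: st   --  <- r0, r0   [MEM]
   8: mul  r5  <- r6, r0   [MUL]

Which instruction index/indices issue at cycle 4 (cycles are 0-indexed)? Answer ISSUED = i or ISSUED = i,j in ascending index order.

0. sub.ALU @i0  | RAW r6
1. add.ALU @i1  | WAW r5
2. and.ALU @i2  | RAW r5
3. add.ALU xor.ALU @i3+i4  | 2-wide
4. ld.MEM @i5  | no-port MEM/MEM
5. ld.MEM @i6  | no-port MEM/MEM
6. st.MEM mul.MUL @i7+i8  | 2-wide

ISSUED = 5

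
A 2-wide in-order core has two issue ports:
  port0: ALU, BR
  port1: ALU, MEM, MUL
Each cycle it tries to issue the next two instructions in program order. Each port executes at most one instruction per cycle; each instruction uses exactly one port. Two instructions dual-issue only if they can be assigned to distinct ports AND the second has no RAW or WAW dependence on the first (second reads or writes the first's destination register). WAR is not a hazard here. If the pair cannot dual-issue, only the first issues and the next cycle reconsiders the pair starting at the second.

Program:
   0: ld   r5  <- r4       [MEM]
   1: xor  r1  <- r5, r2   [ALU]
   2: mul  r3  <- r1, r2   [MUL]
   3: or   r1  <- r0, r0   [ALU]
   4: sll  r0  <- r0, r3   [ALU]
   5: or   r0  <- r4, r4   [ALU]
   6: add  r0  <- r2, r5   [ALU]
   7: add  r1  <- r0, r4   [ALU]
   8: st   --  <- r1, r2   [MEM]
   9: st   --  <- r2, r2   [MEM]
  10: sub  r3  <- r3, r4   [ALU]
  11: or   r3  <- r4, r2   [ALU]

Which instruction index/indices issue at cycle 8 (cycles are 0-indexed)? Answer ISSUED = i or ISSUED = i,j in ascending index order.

t=0 i0:ld.MEM ; RAW r5
t=1 i1:xor.ALU ; RAW r1
t=2 i2,i3:mul.MUL or.ALU ; 2-wide
t=3 i4:sll.ALU ; WAW r0
t=4 i5:or.ALU ; WAW r0
t=5 i6:add.ALU ; RAW r0
t=6 i7:add.ALU ; RAW r1
t=7 i8:st.MEM ; no-port MEM/MEM
t=8 i9,i10:st.MEM sub.ALU ; 2-wide
t=9 i11:or.ALU ; tail

ISSUED = 9,10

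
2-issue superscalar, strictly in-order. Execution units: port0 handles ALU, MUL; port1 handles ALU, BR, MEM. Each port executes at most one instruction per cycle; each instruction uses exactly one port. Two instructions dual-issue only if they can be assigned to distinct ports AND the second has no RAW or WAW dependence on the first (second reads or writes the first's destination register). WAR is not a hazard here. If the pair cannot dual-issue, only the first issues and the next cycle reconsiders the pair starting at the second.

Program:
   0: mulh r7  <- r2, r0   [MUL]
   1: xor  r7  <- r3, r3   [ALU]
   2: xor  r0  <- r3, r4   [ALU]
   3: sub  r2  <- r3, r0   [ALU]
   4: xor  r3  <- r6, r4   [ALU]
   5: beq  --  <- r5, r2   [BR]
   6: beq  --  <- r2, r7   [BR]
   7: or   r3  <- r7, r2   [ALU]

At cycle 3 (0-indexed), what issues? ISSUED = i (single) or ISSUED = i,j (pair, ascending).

c0: i0 mulh  WAW r7
c1: i1/i2 xor;xor  pair
c2: i3/i4 sub;xor  pair
c3: i5 beq  no-port BR/BR
c4: i6/i7 beq;or  pair

ISSUED = 5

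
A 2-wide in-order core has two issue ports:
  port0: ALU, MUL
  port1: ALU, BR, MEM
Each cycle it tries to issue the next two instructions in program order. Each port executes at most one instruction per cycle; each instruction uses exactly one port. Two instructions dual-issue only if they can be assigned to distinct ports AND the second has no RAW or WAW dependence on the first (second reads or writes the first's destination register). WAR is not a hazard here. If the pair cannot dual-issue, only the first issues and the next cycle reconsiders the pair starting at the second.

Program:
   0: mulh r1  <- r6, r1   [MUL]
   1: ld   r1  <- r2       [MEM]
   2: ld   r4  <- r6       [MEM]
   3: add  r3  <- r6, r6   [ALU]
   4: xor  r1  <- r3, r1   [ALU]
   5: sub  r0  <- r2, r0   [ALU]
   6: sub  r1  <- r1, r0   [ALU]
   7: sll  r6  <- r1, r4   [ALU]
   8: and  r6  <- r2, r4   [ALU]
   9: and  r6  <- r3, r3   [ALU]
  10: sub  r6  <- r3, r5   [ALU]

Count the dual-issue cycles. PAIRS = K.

PAIRS = 2

0. mulh @i0  | WAW r1
1. ld @i1  | no-port MEM/MEM
2. ld add @i2/i3  | pair
3. xor sub @i4/i5  | pair
4. sub @i6  | RAW r1
5. sll @i7  | WAW r6
6. and @i8  | WAW r6
7. and @i9  | WAW r6
8. sub @i10  | tail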